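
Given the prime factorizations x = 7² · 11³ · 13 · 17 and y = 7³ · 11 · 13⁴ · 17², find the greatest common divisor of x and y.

min exponent per shared prime: 7² · 11 · 13 · 17 = 119119

119119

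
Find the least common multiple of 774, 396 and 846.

800316

lcm(774, 396) = 774·396/gcd = 306504/18 = 17028
lcm(17028, 846) = 17028·846/gcd = 14405688/18 = 800316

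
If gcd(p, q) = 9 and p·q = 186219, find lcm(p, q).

20691

For any two positive integers, gcd × lcm equals their product. Hence lcm = 186219 / 9 = 20691.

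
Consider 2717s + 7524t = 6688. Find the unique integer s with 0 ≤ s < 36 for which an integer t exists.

8

Euclid: 7524 = 2·2717 + 2090; 2717 = 1·2090 + 627; 2090 = 3·627 + 209; 627 = 3·209 + 0 → gcd = 209; 6688 = 209·32.
Back-substitution yields 2717·(-11) + 7524·(4) = 209, so one solution is s = -11·32 = -352, t = 4·32 = 128.
Solutions in s differ by 7524/209 = 36; the one in [0, 36) is -352 mod 36 = 8.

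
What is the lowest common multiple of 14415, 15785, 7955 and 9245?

3113349408015

lcm(14415, 15785) = 14415·15785/gcd = 227540775/5 = 45508155
lcm(45508155, 7955) = 45508155·7955/gcd = 362017373025/5 = 72403474605
lcm(72403474605, 9245) = 72403474605·9245/gcd = 669370122723225/215 = 3113349408015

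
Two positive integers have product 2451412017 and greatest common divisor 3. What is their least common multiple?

Since gcd(a,b)·lcm(a,b) = ab, lcm = 2451412017/3 = 817137339.

817137339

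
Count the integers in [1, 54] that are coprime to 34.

25

34 = 2·17. Inclusion–exclusion on these primes:
54 − ⌊54/2⌋ − ⌊54/17⌋ + ⌊54/34⌋ = 25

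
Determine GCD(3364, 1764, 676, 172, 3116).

4

gcd(3364, 1764): 3364 = 1·1764 + 1600; 1764 = 1·1600 + 164; 1600 = 9·164 + 124; 164 = 1·124 + 40; 124 = 3·40 + 4; 40 = 10·4 + 0 → 4
gcd(4, 676): 676 = 169·4 + 0 → 4
gcd(4, 172): 172 = 43·4 + 0 → 4
gcd(4, 3116): 3116 = 779·4 + 0 → 4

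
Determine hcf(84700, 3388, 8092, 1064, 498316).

gcd(84700, 3388): 84700 = 25·3388 + 0 → 3388
gcd(3388, 8092): 8092 = 2·3388 + 1316; 3388 = 2·1316 + 756; 1316 = 1·756 + 560; 756 = 1·560 + 196; 560 = 2·196 + 168; 196 = 1·168 + 28; 168 = 6·28 + 0 → 28
gcd(28, 1064): 1064 = 38·28 + 0 → 28
gcd(28, 498316): 498316 = 17797·28 + 0 → 28

28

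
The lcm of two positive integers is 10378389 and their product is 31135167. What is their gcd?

3

gcd·lcm = product, so gcd = 31135167/10378389 = 3.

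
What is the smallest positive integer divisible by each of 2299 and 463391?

56070311

2299 = 11² · 19; 463391 = 19 · 29³
max exponents: 11² · 19 · 29³ = 56070311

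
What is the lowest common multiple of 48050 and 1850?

1777850

48050 = 2 · 5² · 31²; 1850 = 2 · 5² · 37
max exponents: 2 · 5² · 31² · 37 = 1777850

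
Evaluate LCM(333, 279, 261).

333 = 3² · 37; 279 = 3² · 31; 261 = 3² · 29
lcm takes max exponent of each prime: 3² · 29 · 31 · 37 = 299367

299367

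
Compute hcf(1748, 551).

1748 = 2² · 19 · 23
551 = 19 · 29
Common: 19 = 19

19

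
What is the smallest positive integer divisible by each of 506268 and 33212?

506268 = 2² · 3² · 7³ · 41; 33212 = 2² · 19² · 23
max exponents: 2² · 3² · 7³ · 19² · 23 · 41 = 4203543204

4203543204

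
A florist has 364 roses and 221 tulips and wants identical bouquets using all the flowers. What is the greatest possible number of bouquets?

364 = 2² · 7 · 13
221 = 13 · 17
Common: 13 = 13

13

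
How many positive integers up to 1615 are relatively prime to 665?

1050

Prime factors of 665: 5, 7, 19. Count integers ≤ 1615 divisible by none of them.
By inclusion–exclusion: 1615 − ⌊1615/5⌋ − ⌊1615/7⌋ − ⌊1615/19⌋ + ⌊1615/35⌋ + ⌊1615/95⌋ + ⌊1615/133⌋ − ⌊1615/665⌋ = 1050.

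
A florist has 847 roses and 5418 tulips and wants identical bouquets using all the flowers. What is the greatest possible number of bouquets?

7

Euclid: 5418 = 6·847 + 336; 847 = 2·336 + 175; 336 = 1·175 + 161; 175 = 1·161 + 14; 161 = 11·14 + 7; 14 = 2·7 + 0. Last nonzero remainder: 7.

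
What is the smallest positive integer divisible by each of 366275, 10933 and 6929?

164183867575

lcm(366275, 10933) = 366275·10933/gcd = 4004484575/13 = 308037275
lcm(308037275, 6929) = 308037275·6929/gcd = 2134390278475/13 = 164183867575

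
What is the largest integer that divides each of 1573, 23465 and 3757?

gcd(1573, 23465): 23465 = 14·1573 + 1443; 1573 = 1·1443 + 130; 1443 = 11·130 + 13; 130 = 10·13 + 0 → 13
gcd(13, 3757): 3757 = 289·13 + 0 → 13

13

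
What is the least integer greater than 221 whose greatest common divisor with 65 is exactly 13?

Multiples of 13 above 221: 13·18, 13·19, … . Need the cofactor coprime to 65/13 = 5.
Checking s = 18, 19, … the first with gcd(s, 5) = 1 is s = 18, giving 234.

234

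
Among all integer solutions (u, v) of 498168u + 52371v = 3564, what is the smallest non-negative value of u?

209

Euclid: 498168 = 9·52371 + 26829; 52371 = 1·26829 + 25542; 26829 = 1·25542 + 1287; 25542 = 19·1287 + 1089; 1287 = 1·1089 + 198; 1089 = 5·198 + 99; 198 = 2·99 + 0 → gcd = 99; 3564 = 99·36.
Back-substitution yields 498168·(-244) + 52371·(2321) = 99, so one solution is u = -244·36 = -8784, v = 2321·36 = 83556.
Solutions in u differ by 52371/99 = 529; the one in [0, 529) is -8784 mod 529 = 209.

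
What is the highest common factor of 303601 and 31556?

303601 = 19² · 29²
31556 = 2² · 7³ · 23
Common: 1 = 1

1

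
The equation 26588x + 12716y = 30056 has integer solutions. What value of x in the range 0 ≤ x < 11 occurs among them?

Reduce mod 12716: 26588x ≡ 30056 (mod 12716). With g = gcd(26588, 12716) = 1156 dividing 30056, divide through: 23x ≡ 26 (mod 11).
Since gcd(23, 11) = 1, x ≡ 26·(23)⁻¹ ≡ 4 (mod 11). Smallest non-negative: 4.

4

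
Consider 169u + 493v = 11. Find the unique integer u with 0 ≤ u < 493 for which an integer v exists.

108

gcd(169, 493) = 1 (Euclid: 493 = 2·169 + 155; 169 = 1·155 + 14; 155 = 11·14 + 1; 14 = 14·1 + 0), and 1 | 11.
Extended Euclid: 169·(-35) + 493·(12) = 1. Scale by 11: u₀ = -385.
General solution u = u₀ + 493t; reducing mod 493 gives u = 108 (and v = -37).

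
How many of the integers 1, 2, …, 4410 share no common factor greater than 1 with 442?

1915

Prime factors of 442: 2, 13, 17. Count integers ≤ 4410 divisible by none of them.
By inclusion–exclusion: 4410 − ⌊4410/2⌋ − ⌊4410/13⌋ − ⌊4410/17⌋ + ⌊4410/26⌋ + ⌊4410/34⌋ + ⌊4410/221⌋ − ⌊4410/442⌋ = 1915.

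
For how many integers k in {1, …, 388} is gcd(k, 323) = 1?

347

323 = 17·19. Inclusion–exclusion on these primes:
388 − ⌊388/17⌋ − ⌊388/19⌋ + ⌊388/323⌋ = 347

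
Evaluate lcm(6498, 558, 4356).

lcm(6498, 558) = 6498·558/gcd = 3625884/18 = 201438
lcm(201438, 4356) = 201438·4356/gcd = 877463928/18 = 48747996

48747996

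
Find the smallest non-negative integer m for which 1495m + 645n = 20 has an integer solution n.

gcd(1495, 645) = 5 (Euclid: 1495 = 2·645 + 205; 645 = 3·205 + 30; 205 = 6·30 + 25; 30 = 1·25 + 5; 25 = 5·5 + 0), and 5 | 20.
Extended Euclid: 1495·(-22) + 645·(51) = 5. Scale by 4: m₀ = -88.
General solution m = m₀ + 129t; reducing mod 129 gives m = 41 (and n = -95).

41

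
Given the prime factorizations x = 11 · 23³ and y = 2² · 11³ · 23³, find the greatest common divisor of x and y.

min exponent per shared prime: 11 · 23³ = 133837

133837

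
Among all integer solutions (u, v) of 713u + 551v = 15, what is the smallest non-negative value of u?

Euclid: 713 = 1·551 + 162; 551 = 3·162 + 65; 162 = 2·65 + 32; 65 = 2·32 + 1; 32 = 32·1 + 0 → gcd = 1; 15 = 1·15.
Back-substitution yields 713·(-17) + 551·(22) = 1, so one solution is u = -17·15 = -255, v = 22·15 = 330.
Solutions in u differ by 551/1 = 551; the one in [0, 551) is -255 mod 551 = 296.

296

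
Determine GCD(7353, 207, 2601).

9

gcd(7353, 207): 7353 = 35·207 + 108; 207 = 1·108 + 99; 108 = 1·99 + 9; 99 = 11·9 + 0 → 9
gcd(9, 2601): 2601 = 289·9 + 0 → 9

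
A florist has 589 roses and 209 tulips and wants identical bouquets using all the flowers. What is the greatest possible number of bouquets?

19

589 = 19 · 31
209 = 11 · 19
Common: 19 = 19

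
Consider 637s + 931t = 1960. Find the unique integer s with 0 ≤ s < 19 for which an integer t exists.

Euclid: 931 = 1·637 + 294; 637 = 2·294 + 49; 294 = 6·49 + 0 → gcd = 49; 1960 = 49·40.
Back-substitution yields 637·(3) + 931·(-2) = 49, so one solution is s = 3·40 = 120, t = -2·40 = -80.
Solutions in s differ by 931/49 = 19; the one in [0, 19) is 120 mod 19 = 6.

6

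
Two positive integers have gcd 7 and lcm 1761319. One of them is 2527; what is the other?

p·q = gcd·lcm = 7·1761319 = 12329233, so q = 12329233/2527 = 4879.

4879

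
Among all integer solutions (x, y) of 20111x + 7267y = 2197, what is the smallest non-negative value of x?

gcd(20111, 7267) = 169 (Euclid: 20111 = 2·7267 + 5577; 7267 = 1·5577 + 1690; 5577 = 3·1690 + 507; 1690 = 3·507 + 169; 507 = 3·169 + 0), and 169 | 2197.
Extended Euclid: 20111·(-13) + 7267·(36) = 169. Scale by 13: x₀ = -169.
General solution x = x₀ + 43t; reducing mod 43 gives x = 3 (and y = -8).

3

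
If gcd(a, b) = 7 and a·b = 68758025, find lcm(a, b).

Since gcd(a,b)·lcm(a,b) = ab, lcm = 68758025/7 = 9822575.

9822575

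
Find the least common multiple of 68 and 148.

gcd first: 148 = 2·68 + 12; 68 = 5·12 + 8; 12 = 1·8 + 4; 8 = 2·4 + 0 → gcd = 4
lcm = 68·148/gcd = 10064/4 = 2516

2516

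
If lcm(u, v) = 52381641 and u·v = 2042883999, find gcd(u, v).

39

gcd·lcm = product, so gcd = 2042883999/52381641 = 39.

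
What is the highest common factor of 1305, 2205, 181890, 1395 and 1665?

45

gcd(1305, 2205): 2205 = 1·1305 + 900; 1305 = 1·900 + 405; 900 = 2·405 + 90; 405 = 4·90 + 45; 90 = 2·45 + 0 → 45
gcd(45, 181890): 181890 = 4042·45 + 0 → 45
gcd(45, 1395): 1395 = 31·45 + 0 → 45
gcd(45, 1665): 1665 = 37·45 + 0 → 45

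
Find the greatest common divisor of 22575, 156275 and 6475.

gcd(22575, 156275): 156275 = 6·22575 + 20825; 22575 = 1·20825 + 1750; 20825 = 11·1750 + 1575; 1750 = 1·1575 + 175; 1575 = 9·175 + 0 → 175
gcd(175, 6475): 6475 = 37·175 + 0 → 175

175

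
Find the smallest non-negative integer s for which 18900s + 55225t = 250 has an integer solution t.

Reduce mod 55225: 18900s ≡ 250 (mod 55225). With g = gcd(18900, 55225) = 25 dividing 250, divide through: 756s ≡ 10 (mod 2209).
Since gcd(756, 2209) = 1, s ≡ 10·(756)⁻¹ ≡ 637 (mod 2209). Smallest non-negative: 637.

637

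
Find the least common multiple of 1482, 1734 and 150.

10707450

1482 = 2 · 3 · 13 · 19; 1734 = 2 · 3 · 17²; 150 = 2 · 3 · 5²
lcm takes max exponent of each prime: 2 · 3 · 5² · 13 · 17² · 19 = 10707450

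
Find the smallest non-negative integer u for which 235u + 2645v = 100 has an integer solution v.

Euclid: 2645 = 11·235 + 60; 235 = 3·60 + 55; 60 = 1·55 + 5; 55 = 11·5 + 0 → gcd = 5; 100 = 5·20.
Back-substitution yields 235·(-45) + 2645·(4) = 5, so one solution is u = -45·20 = -900, v = 4·20 = 80.
Solutions in u differ by 2645/5 = 529; the one in [0, 529) is -900 mod 529 = 158.

158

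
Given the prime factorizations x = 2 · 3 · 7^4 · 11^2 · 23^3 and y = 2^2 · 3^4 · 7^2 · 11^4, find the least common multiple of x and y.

138577084150428

max exponent per prime: 2^2 · 3^4 · 7^4 · 11^4 · 23^3 = 138577084150428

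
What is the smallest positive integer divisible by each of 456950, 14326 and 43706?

22275855550

456950 = 2 · 5² · 13 · 19 · 37; 14326 = 2 · 13 · 19 · 29; 43706 = 2 · 13 · 41²
lcm takes max exponent of each prime: 2 · 5² · 13 · 19 · 29 · 37 · 41² = 22275855550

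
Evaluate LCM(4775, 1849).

8828975

gcd first: 4775 = 2·1849 + 1077; 1849 = 1·1077 + 772; 1077 = 1·772 + 305; 772 = 2·305 + 162; 305 = 1·162 + 143; 162 = 1·143 + 19; 143 = 7·19 + 10; 19 = 1·10 + 9; 10 = 1·9 + 1; 9 = 9·1 + 0 → gcd = 1
lcm = 4775·1849/gcd = 8828975/1 = 8828975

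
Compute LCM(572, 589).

336908

572 = 2² · 11 · 13; 589 = 19 · 31
max exponents: 2² · 11 · 13 · 19 · 31 = 336908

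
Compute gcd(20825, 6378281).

20825 = 5² · 7² · 17
6378281 = 7² · 13 · 17 · 19 · 31
Common: 7² · 17 = 833

833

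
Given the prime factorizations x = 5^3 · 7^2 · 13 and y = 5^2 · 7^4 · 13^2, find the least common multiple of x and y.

50721125

max exponent per prime: 5^3 · 7^4 · 13^2 = 50721125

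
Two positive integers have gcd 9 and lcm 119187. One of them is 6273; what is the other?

171

m·n = gcd·lcm = 9·119187 = 1072683, so n = 1072683/6273 = 171.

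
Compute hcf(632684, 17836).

52

632684 = 2² · 13 · 23³
17836 = 2² · 7³ · 13
Common: 2² · 13 = 52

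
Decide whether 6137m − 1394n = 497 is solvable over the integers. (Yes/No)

gcd(6137, 1394): 6137 = 4·1394 + 561; 1394 = 2·561 + 272; 561 = 2·272 + 17; 272 = 16·17 + 0 → 17
17 does not divide 497, so a solution does not exist.

No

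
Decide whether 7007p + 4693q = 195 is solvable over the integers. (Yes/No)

gcd(7007, 4693): 7007 = 1·4693 + 2314; 4693 = 2·2314 + 65; 2314 = 35·65 + 39; 65 = 1·39 + 26; 39 = 1·26 + 13; 26 = 2·13 + 0 → 13
13 divides 195, so a solution exists.

Yes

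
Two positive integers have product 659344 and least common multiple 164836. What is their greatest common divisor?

gcd·lcm = product, so gcd = 659344/164836 = 4.

4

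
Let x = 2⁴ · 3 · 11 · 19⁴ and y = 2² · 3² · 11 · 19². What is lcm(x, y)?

max exponent per prime: 2⁴ · 3² · 11 · 19⁴ = 206428464

206428464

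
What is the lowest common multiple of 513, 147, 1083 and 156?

24835356

lcm(513, 147) = 513·147/gcd = 75411/3 = 25137
lcm(25137, 1083) = 25137·1083/gcd = 27223371/57 = 477603
lcm(477603, 156) = 477603·156/gcd = 74506068/3 = 24835356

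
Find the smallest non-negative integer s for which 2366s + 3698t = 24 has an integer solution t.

Reduce mod 3698: 2366s ≡ 24 (mod 3698). With g = gcd(2366, 3698) = 2 dividing 24, divide through: 1183s ≡ 12 (mod 1849).
Since gcd(1183, 1849) = 1, s ≡ 12·(1183)⁻¹ ≡ 583 (mod 1849). Smallest non-negative: 583.

583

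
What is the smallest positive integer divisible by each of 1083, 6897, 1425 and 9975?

1083 = 3 · 19²; 6897 = 3 · 11² · 19; 1425 = 3 · 5² · 19; 9975 = 3 · 5² · 7 · 19
lcm takes max exponent of each prime: 3 · 5² · 7 · 11² · 19² = 22932525

22932525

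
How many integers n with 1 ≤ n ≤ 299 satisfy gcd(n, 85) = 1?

85 = 5·17. Inclusion–exclusion on these primes:
299 − ⌊299/5⌋ − ⌊299/17⌋ + ⌊299/85⌋ = 226

226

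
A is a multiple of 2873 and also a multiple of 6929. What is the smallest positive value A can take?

2873 = 13² · 17; 6929 = 13² · 41
max exponents: 13² · 17 · 41 = 117793

117793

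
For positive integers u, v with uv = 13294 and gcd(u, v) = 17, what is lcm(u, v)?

For any two positive integers, gcd × lcm equals their product. Hence lcm = 13294 / 17 = 782.

782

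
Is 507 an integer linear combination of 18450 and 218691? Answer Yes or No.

By Bézout, 18450u + 218691v = 507 has integer solutions iff gcd(18450, 218691) | 507.
Euclid: 218691 = 11·18450 + 15741; 18450 = 1·15741 + 2709; 15741 = 5·2709 + 2196; 2709 = 1·2196 + 513; 2196 = 4·513 + 144; 513 = 3·144 + 81; 144 = 1·81 + 63; 81 = 1·63 + 18; 63 = 3·18 + 9; 18 = 2·9 + 0. gcd = 9; 507 mod 9 = 3. No.

No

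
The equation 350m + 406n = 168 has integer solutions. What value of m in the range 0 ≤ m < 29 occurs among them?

26

Euclid: 406 = 1·350 + 56; 350 = 6·56 + 14; 56 = 4·14 + 0 → gcd = 14; 168 = 14·12.
Back-substitution yields 350·(7) + 406·(-6) = 14, so one solution is m = 7·12 = 84, n = -6·12 = -72.
Solutions in m differ by 406/14 = 29; the one in [0, 29) is 84 mod 29 = 26.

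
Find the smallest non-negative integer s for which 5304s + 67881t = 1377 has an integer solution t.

gcd(5304, 67881) = 51 (Euclid: 67881 = 12·5304 + 4233; 5304 = 1·4233 + 1071; 4233 = 3·1071 + 1020; 1071 = 1·1020 + 51; 1020 = 20·51 + 0), and 51 | 1377.
Extended Euclid: 5304·(64) + 67881·(-5) = 51. Scale by 27: s₀ = 1728.
General solution s = s₀ + 1331k; reducing mod 1331 gives s = 397 (and t = -31).

397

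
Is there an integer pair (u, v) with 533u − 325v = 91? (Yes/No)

gcd(533, 325): 533 = 1·325 + 208; 325 = 1·208 + 117; 208 = 1·117 + 91; 117 = 1·91 + 26; 91 = 3·26 + 13; 26 = 2·13 + 0 → 13
13 divides 91, so a solution exists.

Yes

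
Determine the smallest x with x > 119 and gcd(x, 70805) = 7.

Multiples of 7 above 119: 7·18, 7·19, … . Need the cofactor coprime to 70805/7 = 10115.
Checking s = 18, 19, … the first with gcd(s, 10115) = 1 is s = 18, giving 126.

126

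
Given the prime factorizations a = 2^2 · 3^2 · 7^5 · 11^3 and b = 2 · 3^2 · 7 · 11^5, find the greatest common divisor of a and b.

min exponent per shared prime: 2 · 3^2 · 7 · 11^3 = 167706

167706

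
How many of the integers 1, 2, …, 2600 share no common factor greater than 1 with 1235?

1819

Prime factors of 1235: 5, 13, 19. Count integers ≤ 2600 divisible by none of them.
By inclusion–exclusion: 2600 − ⌊2600/5⌋ − ⌊2600/13⌋ − ⌊2600/19⌋ + ⌊2600/65⌋ + ⌊2600/95⌋ + ⌊2600/247⌋ − ⌊2600/1235⌋ = 1819.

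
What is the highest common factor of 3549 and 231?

Euclid: 3549 = 15·231 + 84; 231 = 2·84 + 63; 84 = 1·63 + 21; 63 = 3·21 + 0. Last nonzero remainder: 21.

21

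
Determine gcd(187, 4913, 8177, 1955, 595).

gcd(187, 4913): 4913 = 26·187 + 51; 187 = 3·51 + 34; 51 = 1·34 + 17; 34 = 2·17 + 0 → 17
gcd(17, 8177): 8177 = 481·17 + 0 → 17
gcd(17, 1955): 1955 = 115·17 + 0 → 17
gcd(17, 595): 595 = 35·17 + 0 → 17

17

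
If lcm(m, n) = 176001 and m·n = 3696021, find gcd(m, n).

21

gcd·lcm = product, so gcd = 3696021/176001 = 21.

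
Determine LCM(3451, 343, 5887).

4903871

lcm(3451, 343) = 3451·343/gcd = 1183693/7 = 169099
lcm(169099, 5887) = 169099·5887/gcd = 995485813/203 = 4903871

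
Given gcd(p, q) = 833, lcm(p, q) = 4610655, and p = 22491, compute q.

Using pq = gcd(p,q)·lcm(p,q) = 833·4610655 = 3840675615, we get q = 3840675615/22491 = 170765.

170765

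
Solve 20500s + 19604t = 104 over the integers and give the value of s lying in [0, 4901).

3107

Reduce mod 19604: 20500s ≡ 104 (mod 19604). With g = gcd(20500, 19604) = 4 dividing 104, divide through: 5125s ≡ 26 (mod 4901).
Since gcd(5125, 4901) = 1, s ≡ 26·(5125)⁻¹ ≡ 3107 (mod 4901). Smallest non-negative: 3107.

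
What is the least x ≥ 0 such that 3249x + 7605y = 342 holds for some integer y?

Reduce mod 7605: 3249x ≡ 342 (mod 7605). With g = gcd(3249, 7605) = 9 dividing 342, divide through: 361x ≡ 38 (mod 845).
Since gcd(361, 845) = 1, x ≡ 38·(361)⁻¹ ≡ 178 (mod 845). Smallest non-negative: 178.

178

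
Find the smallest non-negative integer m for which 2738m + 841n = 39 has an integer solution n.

Reduce mod 841: 2738m ≡ 39 (mod 841). With g = gcd(2738, 841) = 1 dividing 39, divide through: 2738m ≡ 39 (mod 841).
Since gcd(2738, 841) = 1, m ≡ 39·(2738)⁻¹ ≡ 141 (mod 841). Smallest non-negative: 141.

141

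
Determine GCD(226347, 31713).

226347 = 3 · 11 · 19³
31713 = 3 · 11 · 31²
Common: 3 · 11 = 33

33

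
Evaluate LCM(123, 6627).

271707

123 = 3 · 41; 6627 = 3 · 47²
max exponents: 3 · 41 · 47² = 271707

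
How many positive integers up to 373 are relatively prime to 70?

128

Prime factors of 70: 2, 5, 7. Count integers ≤ 373 divisible by none of them.
By inclusion–exclusion: 373 − ⌊373/2⌋ − ⌊373/5⌋ − ⌊373/7⌋ + ⌊373/10⌋ + ⌊373/14⌋ + ⌊373/35⌋ − ⌊373/70⌋ = 128.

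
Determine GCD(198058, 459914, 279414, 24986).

198058 = 2 · 7² · 43 · 47; 459914 = 2 · 7² · 13 · 19²; 279414 = 2 · 3² · 19² · 43; 24986 = 2 · 13 · 31²
gcd takes min exponent of each prime: 2 = 2

2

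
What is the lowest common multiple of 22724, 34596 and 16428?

22724 = 2² · 13 · 19 · 23; 34596 = 2² · 3² · 31²; 16428 = 2² · 3 · 37²
lcm takes max exponent of each prime: 2² · 3² · 13 · 19 · 23 · 31² · 37² = 269063090244

269063090244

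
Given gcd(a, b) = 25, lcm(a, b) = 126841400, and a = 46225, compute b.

a·b = gcd·lcm = 25·126841400 = 3171035000, so b = 3171035000/46225 = 68600.

68600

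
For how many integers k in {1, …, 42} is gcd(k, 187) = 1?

37

Prime factors of 187: 11, 17. Count integers ≤ 42 divisible by none of them.
By inclusion–exclusion: 42 − ⌊42/11⌋ − ⌊42/17⌋ + ⌊42/187⌋ = 37.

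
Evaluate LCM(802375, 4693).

3765545875

802375 = 5³ · 7² · 131; 4693 = 13 · 19²
max exponents: 5³ · 7² · 13 · 19² · 131 = 3765545875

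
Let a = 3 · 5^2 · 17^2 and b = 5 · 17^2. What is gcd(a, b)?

min exponent per shared prime: 5 · 17^2 = 1445

1445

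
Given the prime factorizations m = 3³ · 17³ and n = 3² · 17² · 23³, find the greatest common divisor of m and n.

min exponent per shared prime: 3² · 17² = 2601

2601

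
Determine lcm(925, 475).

17575

925 = 5² · 37; 475 = 5² · 19
max exponents: 5² · 19 · 37 = 17575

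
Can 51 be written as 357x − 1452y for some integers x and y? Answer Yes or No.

Yes

gcd(357, 1452): 1452 = 4·357 + 24; 357 = 14·24 + 21; 24 = 1·21 + 3; 21 = 7·3 + 0 → 3
3 divides 51, so a solution exists.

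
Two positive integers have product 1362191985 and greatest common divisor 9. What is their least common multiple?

151354665

For any two positive integers, gcd × lcm equals their product. Hence lcm = 1362191985 / 9 = 151354665.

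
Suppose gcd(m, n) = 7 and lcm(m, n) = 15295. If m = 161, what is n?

m·n = gcd·lcm = 7·15295 = 107065, so n = 107065/161 = 665.

665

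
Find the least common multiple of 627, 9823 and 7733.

1090353

lcm(627, 9823) = 627·9823/gcd = 6159021/209 = 29469
lcm(29469, 7733) = 29469·7733/gcd = 227883777/209 = 1090353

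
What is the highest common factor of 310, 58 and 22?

310 = 2 · 5 · 31; 58 = 2 · 29; 22 = 2 · 11
gcd takes min exponent of each prime: 2 = 2

2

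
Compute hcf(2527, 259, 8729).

7

gcd(2527, 259): 2527 = 9·259 + 196; 259 = 1·196 + 63; 196 = 3·63 + 7; 63 = 9·7 + 0 → 7
gcd(7, 8729): 8729 = 1247·7 + 0 → 7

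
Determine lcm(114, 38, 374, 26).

114 = 2 · 3 · 19; 38 = 2 · 19; 374 = 2 · 11 · 17; 26 = 2 · 13
lcm takes max exponent of each prime: 2 · 3 · 11 · 13 · 17 · 19 = 277134

277134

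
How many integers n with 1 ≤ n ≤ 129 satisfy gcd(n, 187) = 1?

187 = 11·17. Inclusion–exclusion on these primes:
129 − ⌊129/11⌋ − ⌊129/17⌋ + ⌊129/187⌋ = 111

111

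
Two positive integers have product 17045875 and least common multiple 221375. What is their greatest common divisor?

From gcd × lcm = pq: gcd = 17045875 / 221375 = 77.

77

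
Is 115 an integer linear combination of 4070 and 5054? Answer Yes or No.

gcd(4070, 5054): 5054 = 1·4070 + 984; 4070 = 4·984 + 134; 984 = 7·134 + 46; 134 = 2·46 + 42; 46 = 1·42 + 4; 42 = 10·4 + 2; 4 = 2·2 + 0 → 2
2 does not divide 115, so a solution does not exist.

No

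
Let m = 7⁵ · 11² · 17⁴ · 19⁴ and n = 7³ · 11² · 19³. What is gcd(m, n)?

284669077

min exponent per shared prime: 7³ · 11² · 19³ = 284669077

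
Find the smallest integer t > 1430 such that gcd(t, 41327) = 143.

1573

gcd(t, 41327) = 143 forces 143 | t; write t = 143s. Then gcd(143s, 143·289) = 143·gcd(s, 289), so need gcd(s, 289) = 1.
143s > 1430 gives s ≥ 11. The least s ≥ 11 coprime to 289 is 11, so t = 143·11 = 1573.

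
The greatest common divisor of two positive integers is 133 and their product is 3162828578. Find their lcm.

23780666

Since gcd(p,q)·lcm(p,q) = pq, lcm = 3162828578/133 = 23780666.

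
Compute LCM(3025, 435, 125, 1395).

122376375

3025 = 5² · 11²; 435 = 3 · 5 · 29; 125 = 5³; 1395 = 3² · 5 · 31
lcm takes max exponent of each prime: 3² · 5³ · 11² · 29 · 31 = 122376375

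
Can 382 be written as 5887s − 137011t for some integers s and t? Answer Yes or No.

By Bézout, 5887s − 137011t = 382 has integer solutions iff gcd(5887, 137011) | 382.
Euclid: 137011 = 23·5887 + 1610; 5887 = 3·1610 + 1057; 1610 = 1·1057 + 553; 1057 = 1·553 + 504; 553 = 1·504 + 49; 504 = 10·49 + 14; 49 = 3·14 + 7; 14 = 2·7 + 0. gcd = 7; 382 mod 7 = 4. No.

No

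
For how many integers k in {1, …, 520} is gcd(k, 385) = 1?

Prime factors of 385: 5, 7, 11. Count integers ≤ 520 divisible by none of them.
By inclusion–exclusion: 520 − ⌊520/5⌋ − ⌊520/7⌋ − ⌊520/11⌋ + ⌊520/35⌋ + ⌊520/55⌋ + ⌊520/77⌋ − ⌊520/385⌋ = 323.

323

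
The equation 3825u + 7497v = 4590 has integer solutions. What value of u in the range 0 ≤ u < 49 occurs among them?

11

Euclid: 7497 = 1·3825 + 3672; 3825 = 1·3672 + 153; 3672 = 24·153 + 0 → gcd = 153; 4590 = 153·30.
Back-substitution yields 3825·(2) + 7497·(-1) = 153, so one solution is u = 2·30 = 60, v = -1·30 = -30.
Solutions in u differ by 7497/153 = 49; the one in [0, 49) is 60 mod 49 = 11.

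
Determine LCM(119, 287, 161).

lcm(119, 287) = 119·287/gcd = 34153/7 = 4879
lcm(4879, 161) = 4879·161/gcd = 785519/7 = 112217

112217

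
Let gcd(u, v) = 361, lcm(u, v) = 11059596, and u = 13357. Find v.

298908

u·v = gcd·lcm = 361·11059596 = 3992514156, so v = 3992514156/13357 = 298908.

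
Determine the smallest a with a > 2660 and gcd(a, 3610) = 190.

gcd(a, 3610) = 190 forces 190 | a; write a = 190s. Then gcd(190s, 190·19) = 190·gcd(s, 19), so need gcd(s, 19) = 1.
190s > 2660 gives s ≥ 15. The least s ≥ 15 coprime to 19 is 15, so a = 190·15 = 2850.

2850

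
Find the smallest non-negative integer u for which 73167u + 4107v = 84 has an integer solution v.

gcd(73167, 4107) = 3 (Euclid: 73167 = 17·4107 + 3348; 4107 = 1·3348 + 759; 3348 = 4·759 + 312; 759 = 2·312 + 135; 312 = 2·135 + 42; 135 = 3·42 + 9; 42 = 4·9 + 6; 9 = 1·6 + 3; 6 = 2·3 + 0), and 3 | 84.
Extended Euclid: 73167·(-487) + 4107·(8676) = 3. Scale by 28: u₀ = -13636.
General solution u = u₀ + 1369t; reducing mod 1369 gives u = 54 (and v = -962).

54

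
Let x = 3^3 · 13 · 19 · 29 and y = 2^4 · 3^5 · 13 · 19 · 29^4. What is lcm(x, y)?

679227406416

max exponent per prime: 2^4 · 3^5 · 13 · 19 · 29^4 = 679227406416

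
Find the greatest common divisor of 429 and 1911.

Euclid: 1911 = 4·429 + 195; 429 = 2·195 + 39; 195 = 5·39 + 0. Last nonzero remainder: 39.

39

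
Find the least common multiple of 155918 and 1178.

91835702

155918 = 2 · 7² · 37 · 43; 1178 = 2 · 19 · 31
max exponents: 2 · 7² · 19 · 31 · 37 · 43 = 91835702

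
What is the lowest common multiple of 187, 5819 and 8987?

80820091

lcm(187, 5819) = 187·5819/gcd = 1088153/11 = 98923
lcm(98923, 8987) = 98923·8987/gcd = 889021001/11 = 80820091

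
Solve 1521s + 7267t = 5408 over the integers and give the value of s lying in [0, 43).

Reduce mod 7267: 1521s ≡ 5408 (mod 7267). With g = gcd(1521, 7267) = 169 dividing 5408, divide through: 9s ≡ 32 (mod 43).
Since gcd(9, 43) = 1, s ≡ 32·(9)⁻¹ ≡ 37 (mod 43). Smallest non-negative: 37.

37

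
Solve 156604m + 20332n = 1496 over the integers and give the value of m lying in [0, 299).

245

Euclid: 156604 = 7·20332 + 14280; 20332 = 1·14280 + 6052; 14280 = 2·6052 + 2176; 6052 = 2·2176 + 1700; 2176 = 1·1700 + 476; 1700 = 3·476 + 272; 476 = 1·272 + 204; 272 = 1·204 + 68; 204 = 3·68 + 0 → gcd = 68; 1496 = 68·22.
Back-substitution yields 156604·(-84) + 20332·(647) = 68, so one solution is m = -84·22 = -1848, n = 647·22 = 14234.
Solutions in m differ by 20332/68 = 299; the one in [0, 299) is -1848 mod 299 = 245.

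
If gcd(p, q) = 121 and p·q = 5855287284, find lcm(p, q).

gcd·lcm = product, so lcm = 5855287284/121 = 48390804.

48390804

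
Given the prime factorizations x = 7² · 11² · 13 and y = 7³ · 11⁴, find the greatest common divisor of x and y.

min exponent per shared prime: 7² · 11² = 5929

5929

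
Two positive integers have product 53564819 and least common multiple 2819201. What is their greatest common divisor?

19

gcd·lcm = product, so gcd = 53564819/2819201 = 19.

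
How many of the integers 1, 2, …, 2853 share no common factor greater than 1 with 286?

1197

Prime factors of 286: 2, 11, 13. Count integers ≤ 2853 divisible by none of them.
By inclusion–exclusion: 2853 − ⌊2853/2⌋ − ⌊2853/11⌋ − ⌊2853/13⌋ + ⌊2853/22⌋ + ⌊2853/26⌋ + ⌊2853/143⌋ − ⌊2853/286⌋ = 1197.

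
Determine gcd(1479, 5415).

3

Euclid: 5415 = 3·1479 + 978; 1479 = 1·978 + 501; 978 = 1·501 + 477; 501 = 1·477 + 24; 477 = 19·24 + 21; 24 = 1·21 + 3; 21 = 7·3 + 0. Last nonzero remainder: 3.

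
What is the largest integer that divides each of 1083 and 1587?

3

Euclid: 1587 = 1·1083 + 504; 1083 = 2·504 + 75; 504 = 6·75 + 54; 75 = 1·54 + 21; 54 = 2·21 + 12; 21 = 1·12 + 9; 12 = 1·9 + 3; 9 = 3·3 + 0. Last nonzero remainder: 3.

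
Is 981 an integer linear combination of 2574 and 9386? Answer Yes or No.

By Bézout, 2574u − 9386v = 981 has integer solutions iff gcd(2574, 9386) | 981.
Euclid: 9386 = 3·2574 + 1664; 2574 = 1·1664 + 910; 1664 = 1·910 + 754; 910 = 1·754 + 156; 754 = 4·156 + 130; 156 = 1·130 + 26; 130 = 5·26 + 0. gcd = 26; 981 mod 26 = 19. No.

No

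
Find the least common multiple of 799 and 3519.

165393

gcd first: 3519 = 4·799 + 323; 799 = 2·323 + 153; 323 = 2·153 + 17; 153 = 9·17 + 0 → gcd = 17
lcm = 799·3519/gcd = 2811681/17 = 165393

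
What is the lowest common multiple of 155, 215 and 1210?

155 = 5 · 31; 215 = 5 · 43; 1210 = 2 · 5 · 11²
lcm takes max exponent of each prime: 2 · 5 · 11² · 31 · 43 = 1612930

1612930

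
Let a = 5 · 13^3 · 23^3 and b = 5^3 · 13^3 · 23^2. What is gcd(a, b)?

min exponent per shared prime: 5 · 13^3 · 23^2 = 5811065

5811065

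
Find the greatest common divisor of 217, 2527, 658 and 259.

7

gcd(217, 2527): 2527 = 11·217 + 140; 217 = 1·140 + 77; 140 = 1·77 + 63; 77 = 1·63 + 14; 63 = 4·14 + 7; 14 = 2·7 + 0 → 7
gcd(7, 658): 658 = 94·7 + 0 → 7
gcd(7, 259): 259 = 37·7 + 0 → 7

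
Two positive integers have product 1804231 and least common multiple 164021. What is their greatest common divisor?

gcd·lcm = product, so gcd = 1804231/164021 = 11.

11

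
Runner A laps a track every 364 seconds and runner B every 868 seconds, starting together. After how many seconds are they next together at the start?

gcd first: 868 = 2·364 + 140; 364 = 2·140 + 84; 140 = 1·84 + 56; 84 = 1·56 + 28; 56 = 2·28 + 0 → gcd = 28
lcm = 364·868/gcd = 315952/28 = 11284

11284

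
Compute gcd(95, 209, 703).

95 = 5 · 19; 209 = 11 · 19; 703 = 19 · 37
gcd takes min exponent of each prime: 19 = 19

19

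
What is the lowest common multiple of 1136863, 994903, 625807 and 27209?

505777843207

lcm(1136863, 994903) = 1136863·994903/gcd = 1131068409289/1183 = 956101783
lcm(956101783, 625807) = 956101783·625807/gcd = 598335188513881/1183 = 505777843207
lcm(505777843207, 27209) = 505777843207·27209/gcd = 13761709335819263/27209 = 505777843207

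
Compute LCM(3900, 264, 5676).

3900 = 2² · 3 · 5² · 13; 264 = 2³ · 3 · 11; 5676 = 2² · 3 · 11 · 43
lcm takes max exponent of each prime: 2³ · 3 · 5² · 11 · 13 · 43 = 3689400

3689400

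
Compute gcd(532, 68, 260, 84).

gcd(532, 68): 532 = 7·68 + 56; 68 = 1·56 + 12; 56 = 4·12 + 8; 12 = 1·8 + 4; 8 = 2·4 + 0 → 4
gcd(4, 260): 260 = 65·4 + 0 → 4
gcd(4, 84): 84 = 21·4 + 0 → 4

4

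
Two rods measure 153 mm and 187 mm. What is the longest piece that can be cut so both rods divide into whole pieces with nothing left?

153 = 3² · 17
187 = 11 · 17
Common: 17 = 17

17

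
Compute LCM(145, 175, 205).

208075

145 = 5 · 29; 175 = 5² · 7; 205 = 5 · 41
lcm takes max exponent of each prime: 5² · 7 · 29 · 41 = 208075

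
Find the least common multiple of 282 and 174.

8178

282 = 2 · 3 · 47; 174 = 2 · 3 · 29
max exponents: 2 · 3 · 29 · 47 = 8178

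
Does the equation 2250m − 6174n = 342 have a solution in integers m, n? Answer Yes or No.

By Bézout, 2250m − 6174n = 342 has integer solutions iff gcd(2250, 6174) | 342.
Euclid: 6174 = 2·2250 + 1674; 2250 = 1·1674 + 576; 1674 = 2·576 + 522; 576 = 1·522 + 54; 522 = 9·54 + 36; 54 = 1·36 + 18; 36 = 2·18 + 0. gcd = 18; 342 mod 18 = 0. Yes.

Yes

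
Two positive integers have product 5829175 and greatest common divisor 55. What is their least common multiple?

Since gcd(a,b)·lcm(a,b) = ab, lcm = 5829175/55 = 105985.

105985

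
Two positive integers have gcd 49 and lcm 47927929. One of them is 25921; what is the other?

90601

Using uv = gcd(u,v)·lcm(u,v) = 49·47927929 = 2348468521, we get v = 2348468521/25921 = 90601.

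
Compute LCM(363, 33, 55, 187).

30855

363 = 3 · 11²; 33 = 3 · 11; 55 = 5 · 11; 187 = 11 · 17
lcm takes max exponent of each prime: 3 · 5 · 11² · 17 = 30855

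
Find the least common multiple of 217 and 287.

gcd first: 287 = 1·217 + 70; 217 = 3·70 + 7; 70 = 10·7 + 0 → gcd = 7
lcm = 217·287/gcd = 62279/7 = 8897

8897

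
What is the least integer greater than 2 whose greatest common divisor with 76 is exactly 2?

gcd(a, 76) = 2 forces 2 | a; write a = 2s. Then gcd(2s, 2·38) = 2·gcd(s, 38), so need gcd(s, 38) = 1.
2s > 2 gives s ≥ 2. The least s ≥ 2 coprime to 38 is 3, so a = 2·3 = 6.

6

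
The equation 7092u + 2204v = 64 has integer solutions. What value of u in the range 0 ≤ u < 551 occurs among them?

gcd(7092, 2204) = 4 (Euclid: 7092 = 3·2204 + 480; 2204 = 4·480 + 284; 480 = 1·284 + 196; 284 = 1·196 + 88; 196 = 2·88 + 20; 88 = 4·20 + 8; 20 = 2·8 + 4; 8 = 2·4 + 0), and 4 | 64.
Extended Euclid: 7092·(225) + 2204·(-724) = 4. Scale by 16: u₀ = 3600.
General solution u = u₀ + 551t; reducing mod 551 gives u = 294 (and v = -946).

294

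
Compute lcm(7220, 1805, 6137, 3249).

lcm(7220, 1805) = 7220·1805/gcd = 13032100/1805 = 7220
lcm(7220, 6137) = 7220·6137/gcd = 44309140/361 = 122740
lcm(122740, 3249) = 122740·3249/gcd = 398782260/361 = 1104660

1104660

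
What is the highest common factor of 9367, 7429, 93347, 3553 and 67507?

323

gcd(9367, 7429): 9367 = 1·7429 + 1938; 7429 = 3·1938 + 1615; 1938 = 1·1615 + 323; 1615 = 5·323 + 0 → 323
gcd(323, 93347): 93347 = 289·323 + 0 → 323
gcd(323, 3553): 3553 = 11·323 + 0 → 323
gcd(323, 67507): 67507 = 209·323 + 0 → 323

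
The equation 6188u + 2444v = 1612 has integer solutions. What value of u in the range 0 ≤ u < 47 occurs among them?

5

gcd(6188, 2444) = 52 (Euclid: 6188 = 2·2444 + 1300; 2444 = 1·1300 + 1144; 1300 = 1·1144 + 156; 1144 = 7·156 + 52; 156 = 3·52 + 0), and 52 | 1612.
Extended Euclid: 6188·(-15) + 2444·(38) = 52. Scale by 31: u₀ = -465.
General solution u = u₀ + 47t; reducing mod 47 gives u = 5 (and v = -12).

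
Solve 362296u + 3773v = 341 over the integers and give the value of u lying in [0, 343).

304

Euclid: 362296 = 96·3773 + 88; 3773 = 42·88 + 77; 88 = 1·77 + 11; 77 = 7·11 + 0 → gcd = 11; 341 = 11·31.
Back-substitution yields 362296·(43) + 3773·(-4129) = 11, so one solution is u = 43·31 = 1333, v = -4129·31 = -127999.
Solutions in u differ by 3773/11 = 343; the one in [0, 343) is 1333 mod 343 = 304.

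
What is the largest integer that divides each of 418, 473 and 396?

11

418 = 2 · 11 · 19; 473 = 11 · 43; 396 = 2² · 3² · 11
gcd takes min exponent of each prime: 11 = 11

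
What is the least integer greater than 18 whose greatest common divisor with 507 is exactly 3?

21

507 = 3·169. Any a with gcd(a, 507) = 3 is a multiple of 3, say 3s, with s coprime to 169.
Need s > 18/3, so s ≥ 7. First s ≥ 7 with gcd(s, 169) = 1 is s = 7. Thus a = 3·7 = 21.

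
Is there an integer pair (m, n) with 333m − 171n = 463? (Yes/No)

gcd(333, 171): 333 = 1·171 + 162; 171 = 1·162 + 9; 162 = 18·9 + 0 → 9
9 does not divide 463, so a solution does not exist.

No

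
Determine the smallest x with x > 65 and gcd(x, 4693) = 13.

4693 = 13·361. Any x with gcd(x, 4693) = 13 is a multiple of 13, say 13s, with s coprime to 361.
Need s > 65/13, so s ≥ 6. First s ≥ 6 with gcd(s, 361) = 1 is s = 6. Thus x = 13·6 = 78.

78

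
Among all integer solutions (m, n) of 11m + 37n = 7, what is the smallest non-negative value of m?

gcd(11, 37) = 1 (Euclid: 37 = 3·11 + 4; 11 = 2·4 + 3; 4 = 1·3 + 1; 3 = 3·1 + 0), and 1 | 7.
Extended Euclid: 11·(-10) + 37·(3) = 1. Scale by 7: m₀ = -70.
General solution m = m₀ + 37t; reducing mod 37 gives m = 4 (and n = -1).

4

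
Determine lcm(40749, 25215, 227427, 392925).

16588609624646475

40749 = 3 · 17² · 47; 25215 = 3 · 5 · 41²; 227427 = 3 · 41 · 43²; 392925 = 3 · 5² · 13² · 31
lcm takes max exponent of each prime: 3 · 5² · 13² · 17² · 31 · 41² · 43² · 47 = 16588609624646475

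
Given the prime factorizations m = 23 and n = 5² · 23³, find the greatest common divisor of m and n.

min exponent per shared prime: 23 = 23

23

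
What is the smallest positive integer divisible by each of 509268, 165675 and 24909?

509268 = 2² · 3 · 31 · 37²; 165675 = 3 · 5² · 47²; 24909 = 3 · 19² · 23
lcm takes max exponent of each prime: 2² · 3 · 5² · 19² · 23 · 31 · 37² · 47² = 233516272965900

233516272965900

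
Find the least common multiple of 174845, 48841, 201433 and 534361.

174845 = 5 · 11² · 17²; 48841 = 13² · 17²; 201433 = 17³ · 41; 534361 = 17² · 43²
lcm takes max exponent of each prime: 5 · 11² · 13² · 17³ · 41 · 43² = 38081111090165

38081111090165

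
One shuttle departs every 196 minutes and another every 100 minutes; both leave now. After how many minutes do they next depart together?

196 = 2² · 7²; 100 = 2² · 5²
max exponents: 2² · 5² · 7² = 4900

4900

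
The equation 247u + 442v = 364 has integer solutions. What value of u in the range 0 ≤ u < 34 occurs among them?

14

Reduce mod 442: 247u ≡ 364 (mod 442). With g = gcd(247, 442) = 13 dividing 364, divide through: 19u ≡ 28 (mod 34).
Since gcd(19, 34) = 1, u ≡ 28·(19)⁻¹ ≡ 14 (mod 34). Smallest non-negative: 14.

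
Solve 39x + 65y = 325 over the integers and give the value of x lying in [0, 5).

0

gcd(39, 65) = 13 (Euclid: 65 = 1·39 + 26; 39 = 1·26 + 13; 26 = 2·13 + 0), and 13 | 325.
Extended Euclid: 39·(2) + 65·(-1) = 13. Scale by 25: x₀ = 50.
General solution x = x₀ + 5t; reducing mod 5 gives x = 0 (and y = 5).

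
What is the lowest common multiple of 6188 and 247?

6188 = 2² · 7 · 13 · 17; 247 = 13 · 19
max exponents: 2² · 7 · 13 · 17 · 19 = 117572

117572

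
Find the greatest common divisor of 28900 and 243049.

289

28900 = 2² · 5² · 17²
243049 = 17² · 29²
Common: 17² = 289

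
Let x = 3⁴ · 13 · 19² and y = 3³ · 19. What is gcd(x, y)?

min exponent per shared prime: 3³ · 19 = 513

513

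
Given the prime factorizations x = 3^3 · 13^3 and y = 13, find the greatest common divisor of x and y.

min exponent per shared prime: 13 = 13

13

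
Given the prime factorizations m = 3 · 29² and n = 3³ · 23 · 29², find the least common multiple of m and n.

522261

max exponent per prime: 3³ · 23 · 29² = 522261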